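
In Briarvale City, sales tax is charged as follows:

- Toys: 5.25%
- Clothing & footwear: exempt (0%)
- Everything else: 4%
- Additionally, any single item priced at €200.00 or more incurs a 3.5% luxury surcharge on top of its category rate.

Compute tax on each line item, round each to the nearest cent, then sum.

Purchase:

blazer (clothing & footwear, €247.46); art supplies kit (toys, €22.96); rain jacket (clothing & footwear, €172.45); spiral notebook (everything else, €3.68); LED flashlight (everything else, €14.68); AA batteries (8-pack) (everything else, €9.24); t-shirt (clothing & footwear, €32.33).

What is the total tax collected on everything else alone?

€1.11

Spiral notebook €3.68: everything else → 4% → €0.15
LED flashlight €14.68: everything else → 4% → €0.59
AA batteries (8-pack) €9.24: everything else → 4% → €0.37
Tax on everything else = €0.15 + €0.59 + €0.37 = €1.11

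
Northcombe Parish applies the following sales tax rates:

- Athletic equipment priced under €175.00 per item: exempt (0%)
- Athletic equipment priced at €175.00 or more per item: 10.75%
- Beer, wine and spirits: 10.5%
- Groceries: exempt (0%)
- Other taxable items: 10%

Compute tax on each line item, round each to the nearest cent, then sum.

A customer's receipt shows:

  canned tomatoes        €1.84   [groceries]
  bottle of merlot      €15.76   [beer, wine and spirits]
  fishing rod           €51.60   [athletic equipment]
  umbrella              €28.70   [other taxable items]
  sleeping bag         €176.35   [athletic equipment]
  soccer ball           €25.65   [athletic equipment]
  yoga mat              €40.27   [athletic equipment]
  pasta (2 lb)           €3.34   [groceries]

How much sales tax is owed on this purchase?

€23.48

Canned tomatoes €1.84: groceries → 0% → €0.00
Bottle of merlot €15.76: beer, wine and spirits → 10.5% → €1.65
Fishing rod €51.60: athletic equipment, under €175.00 → 0% → €0.00
Umbrella €28.70: other taxable items → 10% → €2.87
Sleeping bag €176.35: athletic equipment, €175.00 or more → 10.75% → €18.96
Soccer ball €25.65: athletic equipment, under €175.00 → 0% → €0.00
Yoga mat €40.27: athletic equipment, under €175.00 → 0% → €0.00
Pasta (2 lb) €3.34: groceries → 0% → €0.00
Total tax = €1.65 + €2.87 + €18.96 = €23.48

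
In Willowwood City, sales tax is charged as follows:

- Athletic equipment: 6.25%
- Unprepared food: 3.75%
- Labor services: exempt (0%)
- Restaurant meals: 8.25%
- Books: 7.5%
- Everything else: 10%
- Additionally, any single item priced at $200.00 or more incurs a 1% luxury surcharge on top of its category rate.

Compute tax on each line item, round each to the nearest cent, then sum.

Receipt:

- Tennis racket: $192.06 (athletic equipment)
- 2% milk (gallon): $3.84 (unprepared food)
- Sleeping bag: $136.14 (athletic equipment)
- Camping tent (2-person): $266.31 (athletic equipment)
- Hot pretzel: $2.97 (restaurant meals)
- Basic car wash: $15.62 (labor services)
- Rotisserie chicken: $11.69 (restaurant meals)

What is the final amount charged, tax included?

Tennis racket $192.06: athletic equipment → 6.25% → $12.00
2% milk (gallon) $3.84: unprepared food → 3.75% → $0.14
Sleeping bag $136.14: athletic equipment → 6.25% → $8.51
Camping tent (2-person) $266.31: athletic equipment → 6.25% + 1% surcharge = 7.25% → $19.31
Hot pretzel $2.97: restaurant meals → 8.25% → $0.25
Basic car wash $15.62: labor services → 0% → $0.00
Rotisserie chicken $11.69: restaurant meals → 8.25% → $0.96
Subtotal = $628.63; tax = $41.17; total due = $669.80

$669.80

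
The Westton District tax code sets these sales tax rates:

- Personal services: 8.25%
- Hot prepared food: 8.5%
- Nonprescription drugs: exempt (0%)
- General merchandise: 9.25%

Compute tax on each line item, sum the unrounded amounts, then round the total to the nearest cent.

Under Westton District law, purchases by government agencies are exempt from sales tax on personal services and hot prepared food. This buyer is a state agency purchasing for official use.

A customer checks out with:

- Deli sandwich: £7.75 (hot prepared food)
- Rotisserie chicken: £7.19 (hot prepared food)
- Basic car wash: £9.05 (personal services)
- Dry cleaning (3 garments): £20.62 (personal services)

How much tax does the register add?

Deli sandwich £7.75: hot prepared food, buyer-exempt → 0% → £0.00
Rotisserie chicken £7.19: hot prepared food, buyer-exempt → 0% → £0.00
Basic car wash £9.05: personal services, buyer-exempt → 0% → £0.00
Dry cleaning (3 garments) £20.62: personal services, buyer-exempt → 0% → £0.00
Unrounded tax sum = £0.00 → £0.00

£0.00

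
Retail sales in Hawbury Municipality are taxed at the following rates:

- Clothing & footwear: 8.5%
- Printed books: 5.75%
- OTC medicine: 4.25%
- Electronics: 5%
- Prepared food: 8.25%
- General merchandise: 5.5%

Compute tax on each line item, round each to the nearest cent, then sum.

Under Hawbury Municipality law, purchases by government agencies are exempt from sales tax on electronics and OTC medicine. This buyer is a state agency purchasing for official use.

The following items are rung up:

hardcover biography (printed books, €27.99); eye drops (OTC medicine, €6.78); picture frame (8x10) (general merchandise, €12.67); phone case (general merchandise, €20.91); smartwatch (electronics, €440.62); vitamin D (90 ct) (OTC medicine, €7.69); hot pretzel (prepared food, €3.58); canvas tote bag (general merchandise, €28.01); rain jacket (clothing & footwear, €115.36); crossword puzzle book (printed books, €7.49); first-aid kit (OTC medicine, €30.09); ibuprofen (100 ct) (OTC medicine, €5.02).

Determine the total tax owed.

€15.54

Hardcover biography €27.99: printed books → 5.75% → €1.61
Eye drops €6.78: OTC medicine, buyer-exempt → 0% → €0.00
Picture frame (8x10) €12.67: general merchandise → 5.5% → €0.70
Phone case €20.91: general merchandise → 5.5% → €1.15
Smartwatch €440.62: electronics, buyer-exempt → 0% → €0.00
Vitamin D (90 ct) €7.69: OTC medicine, buyer-exempt → 0% → €0.00
Hot pretzel €3.58: prepared food → 8.25% → €0.30
Canvas tote bag €28.01: general merchandise → 5.5% → €1.54
Rain jacket €115.36: clothing & footwear → 8.5% → €9.81
Crossword puzzle book €7.49: printed books → 5.75% → €0.43
First-aid kit €30.09: OTC medicine, buyer-exempt → 0% → €0.00
Ibuprofen (100 ct) €5.02: OTC medicine, buyer-exempt → 0% → €0.00
Total tax = €1.61 + €0.70 + €1.15 + €0.30 + €1.54 + €9.81 + €0.43 = €15.54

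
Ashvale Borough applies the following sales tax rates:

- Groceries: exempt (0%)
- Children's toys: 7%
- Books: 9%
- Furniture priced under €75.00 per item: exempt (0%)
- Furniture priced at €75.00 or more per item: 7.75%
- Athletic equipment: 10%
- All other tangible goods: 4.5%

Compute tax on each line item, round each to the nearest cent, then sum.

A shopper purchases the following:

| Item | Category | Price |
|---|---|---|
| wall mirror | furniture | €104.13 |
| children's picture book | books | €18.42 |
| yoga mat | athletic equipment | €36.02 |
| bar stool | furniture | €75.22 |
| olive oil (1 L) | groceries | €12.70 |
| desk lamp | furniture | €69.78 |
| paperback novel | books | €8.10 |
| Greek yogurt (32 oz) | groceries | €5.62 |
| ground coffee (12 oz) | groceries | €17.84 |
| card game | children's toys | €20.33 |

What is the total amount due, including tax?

€389.47

Wall mirror €104.13: furniture, €75.00 or more → 7.75% → €8.07
Children's picture book €18.42: books → 9% → €1.66
Yoga mat €36.02: athletic equipment → 10% → €3.60
Bar stool €75.22: furniture, €75.00 or more → 7.75% → €5.83
Olive oil (1 L) €12.70: groceries → 0% → €0.00
Desk lamp €69.78: furniture, under €75.00 → 0% → €0.00
Paperback novel €8.10: books → 9% → €0.73
Greek yogurt (32 oz) €5.62: groceries → 0% → €0.00
Ground coffee (12 oz) €17.84: groceries → 0% → €0.00
Card game €20.33: children's toys → 7% → €1.42
Subtotal = €368.16; tax = €21.31; total due = €389.47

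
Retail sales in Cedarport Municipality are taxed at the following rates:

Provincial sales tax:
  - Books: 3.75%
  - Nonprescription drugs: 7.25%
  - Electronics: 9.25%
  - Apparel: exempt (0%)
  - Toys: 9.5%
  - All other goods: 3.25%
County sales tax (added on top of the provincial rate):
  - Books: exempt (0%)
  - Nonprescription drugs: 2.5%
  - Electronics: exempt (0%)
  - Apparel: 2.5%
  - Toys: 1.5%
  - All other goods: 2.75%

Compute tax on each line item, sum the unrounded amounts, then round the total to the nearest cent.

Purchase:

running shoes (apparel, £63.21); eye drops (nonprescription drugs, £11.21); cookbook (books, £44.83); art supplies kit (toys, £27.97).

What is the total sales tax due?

Running shoes £63.21: apparel → 0% + 2.5% county = 2.5% → £1.58025
Eye drops £11.21: nonprescription drugs → 7.25% + 2.5% county = 9.75% → £1.092975
Cookbook £44.83: books → 3.75% + 0% county = 3.75% → £1.681125
Art supplies kit £27.97: toys → 9.5% + 1.5% county = 11% → £3.0767
Unrounded tax sum = £7.43105 → £7.43

£7.43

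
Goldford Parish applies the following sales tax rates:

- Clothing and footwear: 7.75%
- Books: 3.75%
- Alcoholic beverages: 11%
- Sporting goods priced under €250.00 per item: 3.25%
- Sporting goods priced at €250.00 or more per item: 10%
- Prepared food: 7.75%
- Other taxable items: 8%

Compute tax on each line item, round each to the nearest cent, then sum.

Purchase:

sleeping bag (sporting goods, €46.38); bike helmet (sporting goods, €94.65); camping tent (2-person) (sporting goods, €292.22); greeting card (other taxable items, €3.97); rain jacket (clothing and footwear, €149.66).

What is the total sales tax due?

€45.73

Sleeping bag €46.38: sporting goods, under €250.00 → 3.25% → €1.51
Bike helmet €94.65: sporting goods, under €250.00 → 3.25% → €3.08
Camping tent (2-person) €292.22: sporting goods, €250.00 or more → 10% → €29.22
Greeting card €3.97: other taxable items → 8% → €0.32
Rain jacket €149.66: clothing and footwear → 7.75% → €11.60
Total tax = €1.51 + €3.08 + €29.22 + €0.32 + €11.60 = €45.73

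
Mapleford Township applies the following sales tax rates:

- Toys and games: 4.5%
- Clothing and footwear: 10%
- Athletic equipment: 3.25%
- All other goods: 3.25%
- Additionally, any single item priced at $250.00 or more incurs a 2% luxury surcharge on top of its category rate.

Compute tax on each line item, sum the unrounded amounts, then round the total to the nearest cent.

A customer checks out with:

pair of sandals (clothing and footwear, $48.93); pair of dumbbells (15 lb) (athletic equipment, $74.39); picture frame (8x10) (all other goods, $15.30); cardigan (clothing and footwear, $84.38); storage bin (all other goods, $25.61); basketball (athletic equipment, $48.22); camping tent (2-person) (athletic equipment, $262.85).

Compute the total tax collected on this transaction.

$32.45

Pair of sandals $48.93: clothing and footwear → 10% → $4.893
Pair of dumbbells (15 lb) $74.39: athletic equipment → 3.25% → $2.417675
Picture frame (8x10) $15.30: all other goods → 3.25% → $0.49725
Cardigan $84.38: clothing and footwear → 10% → $8.438
Storage bin $25.61: all other goods → 3.25% → $0.832325
Basketball $48.22: athletic equipment → 3.25% → $1.56715
Camping tent (2-person) $262.85: athletic equipment → 3.25% + 2% surcharge = 5.25% → $13.799625
Unrounded tax sum = $32.445025 → $32.45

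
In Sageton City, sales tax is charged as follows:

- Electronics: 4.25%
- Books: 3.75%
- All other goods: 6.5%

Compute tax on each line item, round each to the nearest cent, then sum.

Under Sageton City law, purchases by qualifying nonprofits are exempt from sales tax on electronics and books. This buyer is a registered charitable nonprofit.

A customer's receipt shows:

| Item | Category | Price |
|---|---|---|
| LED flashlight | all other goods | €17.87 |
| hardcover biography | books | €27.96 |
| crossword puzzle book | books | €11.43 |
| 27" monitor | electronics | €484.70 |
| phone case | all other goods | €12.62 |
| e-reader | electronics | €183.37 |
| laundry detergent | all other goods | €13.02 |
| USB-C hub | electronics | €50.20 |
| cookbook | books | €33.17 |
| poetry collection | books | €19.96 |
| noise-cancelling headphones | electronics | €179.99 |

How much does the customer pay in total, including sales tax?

LED flashlight €17.87: all other goods → 6.5% → €1.16
Hardcover biography €27.96: books, buyer-exempt → 0% → €0.00
Crossword puzzle book €11.43: books, buyer-exempt → 0% → €0.00
27" monitor €484.70: electronics, buyer-exempt → 0% → €0.00
Phone case €12.62: all other goods → 6.5% → €0.82
E-reader €183.37: electronics, buyer-exempt → 0% → €0.00
Laundry detergent €13.02: all other goods → 6.5% → €0.85
USB-C hub €50.20: electronics, buyer-exempt → 0% → €0.00
Cookbook €33.17: books, buyer-exempt → 0% → €0.00
Poetry collection €19.96: books, buyer-exempt → 0% → €0.00
Noise-cancelling headphones €179.99: electronics, buyer-exempt → 0% → €0.00
Subtotal = €1034.29; tax = €2.83; total due = €1037.12

€1037.12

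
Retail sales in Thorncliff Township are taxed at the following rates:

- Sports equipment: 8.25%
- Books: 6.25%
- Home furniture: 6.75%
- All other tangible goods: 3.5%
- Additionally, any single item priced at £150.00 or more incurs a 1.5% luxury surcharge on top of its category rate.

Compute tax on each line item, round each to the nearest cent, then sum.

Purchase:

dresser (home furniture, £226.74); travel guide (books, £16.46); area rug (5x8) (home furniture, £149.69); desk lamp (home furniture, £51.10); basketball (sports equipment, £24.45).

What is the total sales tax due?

£35.31

Dresser £226.74: home furniture → 6.75% + 1.5% surcharge = 8.25% → £18.71
Travel guide £16.46: books → 6.25% → £1.03
Area rug (5x8) £149.69: home furniture → 6.75% → £10.10
Desk lamp £51.10: home furniture → 6.75% → £3.45
Basketball £24.45: sports equipment → 8.25% → £2.02
Total tax = £18.71 + £1.03 + £10.10 + £3.45 + £2.02 = £35.31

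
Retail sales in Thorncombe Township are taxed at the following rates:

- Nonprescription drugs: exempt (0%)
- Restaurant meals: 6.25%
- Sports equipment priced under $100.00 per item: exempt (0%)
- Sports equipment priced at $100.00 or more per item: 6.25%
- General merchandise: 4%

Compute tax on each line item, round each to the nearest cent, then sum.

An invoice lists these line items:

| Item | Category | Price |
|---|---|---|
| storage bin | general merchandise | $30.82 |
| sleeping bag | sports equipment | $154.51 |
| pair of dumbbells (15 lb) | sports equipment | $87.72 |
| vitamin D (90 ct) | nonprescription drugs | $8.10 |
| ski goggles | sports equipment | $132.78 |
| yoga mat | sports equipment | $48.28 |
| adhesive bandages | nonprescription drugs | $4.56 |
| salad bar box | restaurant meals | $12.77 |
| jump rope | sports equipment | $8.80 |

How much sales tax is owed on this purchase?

Storage bin $30.82: general merchandise → 4% → $1.23
Sleeping bag $154.51: sports equipment, $100.00 or more → 6.25% → $9.66
Pair of dumbbells (15 lb) $87.72: sports equipment, under $100.00 → 0% → $0.00
Vitamin D (90 ct) $8.10: nonprescription drugs → 0% → $0.00
Ski goggles $132.78: sports equipment, $100.00 or more → 6.25% → $8.30
Yoga mat $48.28: sports equipment, under $100.00 → 0% → $0.00
Adhesive bandages $4.56: nonprescription drugs → 0% → $0.00
Salad bar box $12.77: restaurant meals → 6.25% → $0.80
Jump rope $8.80: sports equipment, under $100.00 → 0% → $0.00
Total tax = $1.23 + $9.66 + $8.30 + $0.80 = $19.99

$19.99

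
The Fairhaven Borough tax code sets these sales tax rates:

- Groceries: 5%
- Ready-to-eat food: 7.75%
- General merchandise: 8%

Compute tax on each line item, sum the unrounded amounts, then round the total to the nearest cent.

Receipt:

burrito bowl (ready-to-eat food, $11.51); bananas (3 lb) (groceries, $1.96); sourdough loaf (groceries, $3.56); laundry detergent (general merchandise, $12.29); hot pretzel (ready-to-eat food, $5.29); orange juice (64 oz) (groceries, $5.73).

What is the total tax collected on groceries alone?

$0.56

Bananas (3 lb) $1.96: groceries → 5% → $0.098
Sourdough loaf $3.56: groceries → 5% → $0.178
Orange juice (64 oz) $5.73: groceries → 5% → $0.2865
Tax on groceries: unrounded sum = $0.5625 → $0.56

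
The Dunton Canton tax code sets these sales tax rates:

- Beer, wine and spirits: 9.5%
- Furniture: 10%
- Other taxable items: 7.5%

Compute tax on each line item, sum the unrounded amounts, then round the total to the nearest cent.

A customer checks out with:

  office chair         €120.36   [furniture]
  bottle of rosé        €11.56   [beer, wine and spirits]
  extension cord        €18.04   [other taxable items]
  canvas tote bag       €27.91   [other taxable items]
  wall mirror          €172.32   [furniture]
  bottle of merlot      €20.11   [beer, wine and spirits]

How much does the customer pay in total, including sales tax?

Office chair €120.36: furniture → 10% → €12.036
Bottle of rosé €11.56: beer, wine and spirits → 9.5% → €1.0982
Extension cord €18.04: other taxable items → 7.5% → €1.353
Canvas tote bag €27.91: other taxable items → 7.5% → €2.09325
Wall mirror €172.32: furniture → 10% → €17.232
Bottle of merlot €20.11: beer, wine and spirits → 9.5% → €1.91045
Subtotal = €370.30; unrounded tax = €35.7229 → €35.72; total due = €406.02

€406.02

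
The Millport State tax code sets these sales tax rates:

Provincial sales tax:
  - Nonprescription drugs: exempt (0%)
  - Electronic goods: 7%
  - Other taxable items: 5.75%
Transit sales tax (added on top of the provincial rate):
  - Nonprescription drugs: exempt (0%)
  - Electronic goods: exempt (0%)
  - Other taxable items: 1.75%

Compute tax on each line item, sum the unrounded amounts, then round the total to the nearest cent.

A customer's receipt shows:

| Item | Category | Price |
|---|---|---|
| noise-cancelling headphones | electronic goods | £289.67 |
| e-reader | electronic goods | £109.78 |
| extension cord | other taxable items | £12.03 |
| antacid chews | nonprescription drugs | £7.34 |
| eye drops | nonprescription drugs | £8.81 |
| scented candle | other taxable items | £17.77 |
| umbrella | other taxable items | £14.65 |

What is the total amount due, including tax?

Noise-cancelling headphones £289.67: electronic goods → 7% + 0% transit = 7% → £20.2769
E-reader £109.78: electronic goods → 7% + 0% transit = 7% → £7.6846
Extension cord £12.03: other taxable items → 5.75% + 1.75% transit = 7.5% → £0.90225
Antacid chews £7.34: nonprescription drugs → 0% + 0% transit = 0% → £0.00
Eye drops £8.81: nonprescription drugs → 0% + 0% transit = 0% → £0.00
Scented candle £17.77: other taxable items → 5.75% + 1.75% transit = 7.5% → £1.33275
Umbrella £14.65: other taxable items → 5.75% + 1.75% transit = 7.5% → £1.09875
Subtotal = £460.05; unrounded tax = £31.29525 → £31.30; total due = £491.35

£491.35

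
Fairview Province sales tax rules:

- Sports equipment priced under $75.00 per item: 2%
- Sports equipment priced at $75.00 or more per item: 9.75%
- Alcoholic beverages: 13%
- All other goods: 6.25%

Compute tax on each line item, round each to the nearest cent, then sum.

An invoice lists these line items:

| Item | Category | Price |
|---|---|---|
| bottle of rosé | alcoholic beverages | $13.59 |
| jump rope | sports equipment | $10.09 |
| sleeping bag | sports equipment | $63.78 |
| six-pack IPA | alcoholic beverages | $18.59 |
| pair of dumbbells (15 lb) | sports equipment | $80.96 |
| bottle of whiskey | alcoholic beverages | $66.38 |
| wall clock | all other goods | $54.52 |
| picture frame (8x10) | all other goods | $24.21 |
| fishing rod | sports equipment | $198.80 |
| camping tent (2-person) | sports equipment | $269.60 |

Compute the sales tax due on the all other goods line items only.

Wall clock $54.52: all other goods → 6.25% → $3.41
Picture frame (8x10) $24.21: all other goods → 6.25% → $1.51
Tax on all other goods = $3.41 + $1.51 = $4.92

$4.92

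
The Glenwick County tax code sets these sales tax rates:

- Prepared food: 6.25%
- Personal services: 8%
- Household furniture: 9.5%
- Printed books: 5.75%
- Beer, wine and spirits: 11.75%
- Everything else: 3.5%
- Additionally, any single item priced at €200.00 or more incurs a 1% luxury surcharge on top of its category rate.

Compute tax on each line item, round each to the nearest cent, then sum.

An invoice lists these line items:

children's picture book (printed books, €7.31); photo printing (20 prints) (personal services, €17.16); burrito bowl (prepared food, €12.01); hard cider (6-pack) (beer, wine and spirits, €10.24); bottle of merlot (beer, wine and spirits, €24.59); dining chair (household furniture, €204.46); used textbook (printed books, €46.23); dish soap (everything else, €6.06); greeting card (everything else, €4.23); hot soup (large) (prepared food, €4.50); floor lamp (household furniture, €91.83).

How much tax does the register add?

€40.12

Children's picture book €7.31: printed books → 5.75% → €0.42
Photo printing (20 prints) €17.16: personal services → 8% → €1.37
Burrito bowl €12.01: prepared food → 6.25% → €0.75
Hard cider (6-pack) €10.24: beer, wine and spirits → 11.75% → €1.20
Bottle of merlot €24.59: beer, wine and spirits → 11.75% → €2.89
Dining chair €204.46: household furniture → 9.5% + 1% surcharge = 10.5% → €21.47
Used textbook €46.23: printed books → 5.75% → €2.66
Dish soap €6.06: everything else → 3.5% → €0.21
Greeting card €4.23: everything else → 3.5% → €0.15
Hot soup (large) €4.50: prepared food → 6.25% → €0.28
Floor lamp €91.83: household furniture → 9.5% → €8.72
Total tax = €0.42 + €1.37 + €0.75 + €1.20 + €2.89 + €21.47 + €2.66 + €0.21 + €0.15 + €0.28 + €8.72 = €40.12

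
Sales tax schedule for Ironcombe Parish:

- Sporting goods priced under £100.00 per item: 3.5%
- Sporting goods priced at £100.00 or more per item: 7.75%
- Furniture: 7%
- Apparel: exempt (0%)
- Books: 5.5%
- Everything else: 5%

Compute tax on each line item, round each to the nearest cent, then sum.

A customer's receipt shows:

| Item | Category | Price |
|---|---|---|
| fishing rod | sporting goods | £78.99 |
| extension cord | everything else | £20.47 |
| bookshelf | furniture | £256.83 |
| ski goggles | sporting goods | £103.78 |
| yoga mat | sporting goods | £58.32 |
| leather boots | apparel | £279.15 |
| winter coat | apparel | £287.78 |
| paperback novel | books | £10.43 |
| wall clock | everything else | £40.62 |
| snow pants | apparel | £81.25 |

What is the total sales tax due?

£34.44

Fishing rod £78.99: sporting goods, under £100.00 → 3.5% → £2.76
Extension cord £20.47: everything else → 5% → £1.02
Bookshelf £256.83: furniture → 7% → £17.98
Ski goggles £103.78: sporting goods, £100.00 or more → 7.75% → £8.04
Yoga mat £58.32: sporting goods, under £100.00 → 3.5% → £2.04
Leather boots £279.15: apparel → 0% → £0.00
Winter coat £287.78: apparel → 0% → £0.00
Paperback novel £10.43: books → 5.5% → £0.57
Wall clock £40.62: everything else → 5% → £2.03
Snow pants £81.25: apparel → 0% → £0.00
Total tax = £2.76 + £1.02 + £17.98 + £8.04 + £2.04 + £0.57 + £2.03 = £34.44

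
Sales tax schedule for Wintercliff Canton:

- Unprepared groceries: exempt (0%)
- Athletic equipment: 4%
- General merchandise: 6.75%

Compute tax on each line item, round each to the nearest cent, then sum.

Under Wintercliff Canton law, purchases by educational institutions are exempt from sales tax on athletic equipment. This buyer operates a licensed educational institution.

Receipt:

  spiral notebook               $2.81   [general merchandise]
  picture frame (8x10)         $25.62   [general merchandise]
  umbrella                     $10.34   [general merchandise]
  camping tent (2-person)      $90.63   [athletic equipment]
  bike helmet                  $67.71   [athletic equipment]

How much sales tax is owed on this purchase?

Spiral notebook $2.81: general merchandise → 6.75% → $0.19
Picture frame (8x10) $25.62: general merchandise → 6.75% → $1.73
Umbrella $10.34: general merchandise → 6.75% → $0.70
Camping tent (2-person) $90.63: athletic equipment, buyer-exempt → 0% → $0.00
Bike helmet $67.71: athletic equipment, buyer-exempt → 0% → $0.00
Total tax = $0.19 + $1.73 + $0.70 = $2.62

$2.62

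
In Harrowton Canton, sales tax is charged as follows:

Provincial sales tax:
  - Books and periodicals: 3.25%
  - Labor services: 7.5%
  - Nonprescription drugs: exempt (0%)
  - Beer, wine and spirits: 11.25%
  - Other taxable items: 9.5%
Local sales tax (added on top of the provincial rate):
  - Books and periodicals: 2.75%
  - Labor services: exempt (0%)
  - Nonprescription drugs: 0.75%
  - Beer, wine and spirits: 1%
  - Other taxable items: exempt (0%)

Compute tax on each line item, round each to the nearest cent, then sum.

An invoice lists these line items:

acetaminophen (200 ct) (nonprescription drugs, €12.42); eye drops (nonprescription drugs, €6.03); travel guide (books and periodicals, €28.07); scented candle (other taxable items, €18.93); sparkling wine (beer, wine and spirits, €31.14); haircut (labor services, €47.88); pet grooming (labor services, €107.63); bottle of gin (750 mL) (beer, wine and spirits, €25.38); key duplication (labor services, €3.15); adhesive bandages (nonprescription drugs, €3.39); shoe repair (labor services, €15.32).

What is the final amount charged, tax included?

€322.96

Acetaminophen (200 ct) €12.42: nonprescription drugs → 0% + 0.75% local = 0.75% → €0.09
Eye drops €6.03: nonprescription drugs → 0% + 0.75% local = 0.75% → €0.05
Travel guide €28.07: books and periodicals → 3.25% + 2.75% local = 6% → €1.68
Scented candle €18.93: other taxable items → 9.5% + 0% local = 9.5% → €1.80
Sparkling wine €31.14: beer, wine and spirits → 11.25% + 1% local = 12.25% → €3.81
Haircut €47.88: labor services → 7.5% + 0% local = 7.5% → €3.59
Pet grooming €107.63: labor services → 7.5% + 0% local = 7.5% → €8.07
Bottle of gin (750 mL) €25.38: beer, wine and spirits → 11.25% + 1% local = 12.25% → €3.11
Key duplication €3.15: labor services → 7.5% + 0% local = 7.5% → €0.24
Adhesive bandages €3.39: nonprescription drugs → 0% + 0.75% local = 0.75% → €0.03
Shoe repair €15.32: labor services → 7.5% + 0% local = 7.5% → €1.15
Subtotal = €299.34; tax = €23.62; total due = €322.96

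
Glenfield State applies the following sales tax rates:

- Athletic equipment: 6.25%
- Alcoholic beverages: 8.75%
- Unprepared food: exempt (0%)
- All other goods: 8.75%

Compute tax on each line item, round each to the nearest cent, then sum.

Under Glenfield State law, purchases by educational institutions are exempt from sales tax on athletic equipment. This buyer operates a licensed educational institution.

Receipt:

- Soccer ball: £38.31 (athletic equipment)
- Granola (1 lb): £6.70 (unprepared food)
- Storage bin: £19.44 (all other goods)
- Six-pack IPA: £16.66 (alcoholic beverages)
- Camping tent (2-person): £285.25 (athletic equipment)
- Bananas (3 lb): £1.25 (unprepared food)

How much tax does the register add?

£3.16

Soccer ball £38.31: athletic equipment, buyer-exempt → 0% → £0.00
Granola (1 lb) £6.70: unprepared food → 0% → £0.00
Storage bin £19.44: all other goods → 8.75% → £1.70
Six-pack IPA £16.66: alcoholic beverages → 8.75% → £1.46
Camping tent (2-person) £285.25: athletic equipment, buyer-exempt → 0% → £0.00
Bananas (3 lb) £1.25: unprepared food → 0% → £0.00
Total tax = £1.70 + £1.46 = £3.16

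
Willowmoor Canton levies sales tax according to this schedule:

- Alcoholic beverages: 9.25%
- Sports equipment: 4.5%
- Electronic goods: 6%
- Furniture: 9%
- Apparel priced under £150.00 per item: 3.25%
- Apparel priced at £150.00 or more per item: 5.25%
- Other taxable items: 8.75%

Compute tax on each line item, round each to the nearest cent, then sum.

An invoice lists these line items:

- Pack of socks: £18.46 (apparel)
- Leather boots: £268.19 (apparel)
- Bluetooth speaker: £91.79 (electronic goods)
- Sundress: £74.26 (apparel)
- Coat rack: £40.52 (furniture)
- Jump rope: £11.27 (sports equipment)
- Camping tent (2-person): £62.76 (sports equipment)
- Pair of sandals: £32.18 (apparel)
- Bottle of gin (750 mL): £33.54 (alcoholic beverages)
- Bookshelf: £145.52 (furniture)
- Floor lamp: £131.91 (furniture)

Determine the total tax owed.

£58.70

Pack of socks £18.46: apparel, under £150.00 → 3.25% → £0.60
Leather boots £268.19: apparel, £150.00 or more → 5.25% → £14.08
Bluetooth speaker £91.79: electronic goods → 6% → £5.51
Sundress £74.26: apparel, under £150.00 → 3.25% → £2.41
Coat rack £40.52: furniture → 9% → £3.65
Jump rope £11.27: sports equipment → 4.5% → £0.51
Camping tent (2-person) £62.76: sports equipment → 4.5% → £2.82
Pair of sandals £32.18: apparel, under £150.00 → 3.25% → £1.05
Bottle of gin (750 mL) £33.54: alcoholic beverages → 9.25% → £3.10
Bookshelf £145.52: furniture → 9% → £13.10
Floor lamp £131.91: furniture → 9% → £11.87
Total tax = £0.60 + £14.08 + £5.51 + £2.41 + £3.65 + £0.51 + £2.82 + £1.05 + £3.10 + £13.10 + £11.87 = £58.70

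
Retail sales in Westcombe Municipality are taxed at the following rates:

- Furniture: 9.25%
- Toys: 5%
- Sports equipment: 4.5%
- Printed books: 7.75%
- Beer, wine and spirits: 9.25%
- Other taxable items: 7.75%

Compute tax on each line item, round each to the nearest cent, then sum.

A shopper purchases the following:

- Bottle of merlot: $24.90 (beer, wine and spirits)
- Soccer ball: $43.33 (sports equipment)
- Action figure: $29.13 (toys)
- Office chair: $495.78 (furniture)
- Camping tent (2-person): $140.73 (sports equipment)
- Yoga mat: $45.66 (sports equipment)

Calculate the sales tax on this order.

Bottle of merlot $24.90: beer, wine and spirits → 9.25% → $2.30
Soccer ball $43.33: sports equipment → 4.5% → $1.95
Action figure $29.13: toys → 5% → $1.46
Office chair $495.78: furniture → 9.25% → $45.86
Camping tent (2-person) $140.73: sports equipment → 4.5% → $6.33
Yoga mat $45.66: sports equipment → 4.5% → $2.05
Total tax = $2.30 + $1.95 + $1.46 + $45.86 + $6.33 + $2.05 = $59.95

$59.95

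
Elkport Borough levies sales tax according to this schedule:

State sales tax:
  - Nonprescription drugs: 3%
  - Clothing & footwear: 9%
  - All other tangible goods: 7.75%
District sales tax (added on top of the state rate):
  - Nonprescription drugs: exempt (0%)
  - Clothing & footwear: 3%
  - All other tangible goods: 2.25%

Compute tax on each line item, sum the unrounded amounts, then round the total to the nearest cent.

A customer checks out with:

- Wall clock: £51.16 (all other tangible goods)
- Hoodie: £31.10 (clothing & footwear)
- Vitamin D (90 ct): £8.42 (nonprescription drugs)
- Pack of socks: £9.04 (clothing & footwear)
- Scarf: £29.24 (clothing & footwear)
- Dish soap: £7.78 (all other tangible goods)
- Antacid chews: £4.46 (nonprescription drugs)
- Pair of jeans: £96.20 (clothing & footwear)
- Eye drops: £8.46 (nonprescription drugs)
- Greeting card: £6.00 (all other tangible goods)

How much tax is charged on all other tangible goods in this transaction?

£6.49

Wall clock £51.16: all other tangible goods → 7.75% + 2.25% district = 10% → £5.116
Dish soap £7.78: all other tangible goods → 7.75% + 2.25% district = 10% → £0.778
Greeting card £6.00: all other tangible goods → 7.75% + 2.25% district = 10% → £0.60
Tax on all other tangible goods: unrounded sum = £6.494 → £6.49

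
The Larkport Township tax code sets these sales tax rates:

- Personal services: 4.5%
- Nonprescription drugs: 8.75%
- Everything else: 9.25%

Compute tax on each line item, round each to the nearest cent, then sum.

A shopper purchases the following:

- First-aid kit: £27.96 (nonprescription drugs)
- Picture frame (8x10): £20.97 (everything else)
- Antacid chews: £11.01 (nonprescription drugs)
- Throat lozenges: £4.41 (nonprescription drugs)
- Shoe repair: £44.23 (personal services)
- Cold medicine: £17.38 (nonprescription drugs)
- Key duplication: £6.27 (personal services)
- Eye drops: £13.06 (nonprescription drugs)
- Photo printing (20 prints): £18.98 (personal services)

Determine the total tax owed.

First-aid kit £27.96: nonprescription drugs → 8.75% → £2.45
Picture frame (8x10) £20.97: everything else → 9.25% → £1.94
Antacid chews £11.01: nonprescription drugs → 8.75% → £0.96
Throat lozenges £4.41: nonprescription drugs → 8.75% → £0.39
Shoe repair £44.23: personal services → 4.5% → £1.99
Cold medicine £17.38: nonprescription drugs → 8.75% → £1.52
Key duplication £6.27: personal services → 4.5% → £0.28
Eye drops £13.06: nonprescription drugs → 8.75% → £1.14
Photo printing (20 prints) £18.98: personal services → 4.5% → £0.85
Total tax = £2.45 + £1.94 + £0.96 + £0.39 + £1.99 + £1.52 + £0.28 + £1.14 + £0.85 = £11.52

£11.52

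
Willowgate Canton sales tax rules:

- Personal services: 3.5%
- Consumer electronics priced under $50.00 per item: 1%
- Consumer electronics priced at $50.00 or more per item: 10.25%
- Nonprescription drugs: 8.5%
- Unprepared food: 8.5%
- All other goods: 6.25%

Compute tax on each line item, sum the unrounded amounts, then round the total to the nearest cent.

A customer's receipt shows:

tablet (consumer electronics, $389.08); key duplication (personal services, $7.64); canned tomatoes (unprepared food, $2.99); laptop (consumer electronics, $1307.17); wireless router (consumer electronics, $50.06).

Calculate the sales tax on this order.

Tablet $389.08: consumer electronics, $50.00 or more → 10.25% → $39.8807
Key duplication $7.64: personal services → 3.5% → $0.2674
Canned tomatoes $2.99: unprepared food → 8.5% → $0.25415
Laptop $1307.17: consumer electronics, $50.00 or more → 10.25% → $133.984925
Wireless router $50.06: consumer electronics, $50.00 or more → 10.25% → $5.13115
Unrounded tax sum = $179.518325 → $179.52

$179.52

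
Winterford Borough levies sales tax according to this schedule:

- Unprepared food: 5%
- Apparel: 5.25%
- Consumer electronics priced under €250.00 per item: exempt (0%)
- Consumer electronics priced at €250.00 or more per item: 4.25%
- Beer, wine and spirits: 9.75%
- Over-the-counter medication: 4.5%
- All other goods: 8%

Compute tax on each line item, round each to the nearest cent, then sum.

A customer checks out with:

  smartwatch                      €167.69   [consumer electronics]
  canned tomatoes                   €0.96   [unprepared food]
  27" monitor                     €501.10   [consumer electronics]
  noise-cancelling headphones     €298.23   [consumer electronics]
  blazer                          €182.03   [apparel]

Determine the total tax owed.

Smartwatch €167.69: consumer electronics, under €250.00 → 0% → €0.00
Canned tomatoes €0.96: unprepared food → 5% → €0.05
27" monitor €501.10: consumer electronics, €250.00 or more → 4.25% → €21.30
Noise-cancelling headphones €298.23: consumer electronics, €250.00 or more → 4.25% → €12.67
Blazer €182.03: apparel → 5.25% → €9.56
Total tax = €0.05 + €21.30 + €12.67 + €9.56 = €43.58

€43.58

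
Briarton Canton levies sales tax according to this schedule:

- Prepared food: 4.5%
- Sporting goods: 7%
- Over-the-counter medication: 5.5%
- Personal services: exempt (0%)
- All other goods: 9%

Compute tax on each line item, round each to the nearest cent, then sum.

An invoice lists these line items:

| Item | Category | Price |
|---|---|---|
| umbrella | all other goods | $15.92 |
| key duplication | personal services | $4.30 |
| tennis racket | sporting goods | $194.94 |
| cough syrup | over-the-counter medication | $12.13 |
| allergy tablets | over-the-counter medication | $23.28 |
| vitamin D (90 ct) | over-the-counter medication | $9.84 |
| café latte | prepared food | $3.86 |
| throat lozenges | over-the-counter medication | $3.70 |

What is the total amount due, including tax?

$285.91

Umbrella $15.92: all other goods → 9% → $1.43
Key duplication $4.30: personal services → 0% → $0.00
Tennis racket $194.94: sporting goods → 7% → $13.65
Cough syrup $12.13: over-the-counter medication → 5.5% → $0.67
Allergy tablets $23.28: over-the-counter medication → 5.5% → $1.28
Vitamin D (90 ct) $9.84: over-the-counter medication → 5.5% → $0.54
Café latte $3.86: prepared food → 4.5% → $0.17
Throat lozenges $3.70: over-the-counter medication → 5.5% → $0.20
Subtotal = $267.97; tax = $17.94; total due = $285.91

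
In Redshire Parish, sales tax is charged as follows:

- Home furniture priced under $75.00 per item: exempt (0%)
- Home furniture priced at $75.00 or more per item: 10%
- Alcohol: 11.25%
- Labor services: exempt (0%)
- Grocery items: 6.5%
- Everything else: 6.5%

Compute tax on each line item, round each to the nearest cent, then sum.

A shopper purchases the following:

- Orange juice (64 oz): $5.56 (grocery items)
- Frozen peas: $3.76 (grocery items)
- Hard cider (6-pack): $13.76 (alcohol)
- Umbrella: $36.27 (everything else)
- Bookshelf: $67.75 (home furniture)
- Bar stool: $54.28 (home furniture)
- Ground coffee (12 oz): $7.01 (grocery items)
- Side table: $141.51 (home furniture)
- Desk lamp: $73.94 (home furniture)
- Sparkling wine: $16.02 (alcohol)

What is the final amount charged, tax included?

Orange juice (64 oz) $5.56: grocery items → 6.5% → $0.36
Frozen peas $3.76: grocery items → 6.5% → $0.24
Hard cider (6-pack) $13.76: alcohol → 11.25% → $1.55
Umbrella $36.27: everything else → 6.5% → $2.36
Bookshelf $67.75: home furniture, under $75.00 → 0% → $0.00
Bar stool $54.28: home furniture, under $75.00 → 0% → $0.00
Ground coffee (12 oz) $7.01: grocery items → 6.5% → $0.46
Side table $141.51: home furniture, $75.00 or more → 10% → $14.15
Desk lamp $73.94: home furniture, under $75.00 → 0% → $0.00
Sparkling wine $16.02: alcohol → 11.25% → $1.80
Subtotal = $419.86; tax = $20.92; total due = $440.78

$440.78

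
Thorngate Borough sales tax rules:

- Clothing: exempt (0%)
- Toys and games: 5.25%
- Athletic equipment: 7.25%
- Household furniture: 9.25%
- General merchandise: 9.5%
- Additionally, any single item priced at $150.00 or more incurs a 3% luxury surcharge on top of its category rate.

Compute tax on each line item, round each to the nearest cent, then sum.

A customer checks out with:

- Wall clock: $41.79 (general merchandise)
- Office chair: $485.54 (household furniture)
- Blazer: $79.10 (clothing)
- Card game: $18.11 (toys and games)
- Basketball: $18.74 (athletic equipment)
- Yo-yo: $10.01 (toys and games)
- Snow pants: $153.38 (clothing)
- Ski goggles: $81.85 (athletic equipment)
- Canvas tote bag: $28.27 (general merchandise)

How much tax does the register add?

$79.51

Wall clock $41.79: general merchandise → 9.5% → $3.97
Office chair $485.54: household furniture → 9.25% + 3% surcharge = 12.25% → $59.48
Blazer $79.10: clothing → 0% → $0.00
Card game $18.11: toys and games → 5.25% → $0.95
Basketball $18.74: athletic equipment → 7.25% → $1.36
Yo-yo $10.01: toys and games → 5.25% → $0.53
Snow pants $153.38: clothing → 0% + 3% surcharge = 3% → $4.60
Ski goggles $81.85: athletic equipment → 7.25% → $5.93
Canvas tote bag $28.27: general merchandise → 9.5% → $2.69
Total tax = $3.97 + $59.48 + $0.95 + $1.36 + $0.53 + $4.60 + $5.93 + $2.69 = $79.51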